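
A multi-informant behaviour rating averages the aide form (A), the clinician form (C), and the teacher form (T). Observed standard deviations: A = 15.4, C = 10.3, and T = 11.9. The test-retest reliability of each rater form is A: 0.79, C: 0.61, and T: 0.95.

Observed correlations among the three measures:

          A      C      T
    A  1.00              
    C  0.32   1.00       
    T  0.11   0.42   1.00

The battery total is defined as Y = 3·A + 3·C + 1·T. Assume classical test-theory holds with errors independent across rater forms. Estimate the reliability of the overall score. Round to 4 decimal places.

0.8191

Var(Y) = 3²·15.4² + 3²·10.3² + 11.9² + 2·[9·15.4·10.3·0.32 + 3·15.4·11.9·0.11 + 3·10.3·11.9·0.42] = 3230.86 + 1343.48 = 4574.34.
Because errors are independent across components, Cov(Tᵢ,Tⱼ) = Cov(Xᵢ,Xⱼ); the off-diagonal part of the true-score variance is the same as above.
True-score variance = [3²·15.4²·0.79 + 3²·10.3²·0.61 + 11.9²·0.95] + 1343.48 = 2403.17 + 1343.48 = 3746.65.
Reliability = 3746.65 / 4574.34 = 0.8191.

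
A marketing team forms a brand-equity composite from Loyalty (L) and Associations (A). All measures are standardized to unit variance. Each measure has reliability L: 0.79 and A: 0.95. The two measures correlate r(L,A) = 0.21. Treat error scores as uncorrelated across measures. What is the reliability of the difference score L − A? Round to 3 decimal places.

0.835

Var(L−A) = 1 + 1 − 2·0.21 = 2 − 0.42 = 1.58.
Under uncorrelated errors the observed covariances equal the true-score covariances, so only the own-variance terms attenuate.
True-score variance = [0.79 + 0.95] − 0.42 = 1.74 − 0.42 = 1.32.
Reliability = 1.32 / 1.58 = 0.835.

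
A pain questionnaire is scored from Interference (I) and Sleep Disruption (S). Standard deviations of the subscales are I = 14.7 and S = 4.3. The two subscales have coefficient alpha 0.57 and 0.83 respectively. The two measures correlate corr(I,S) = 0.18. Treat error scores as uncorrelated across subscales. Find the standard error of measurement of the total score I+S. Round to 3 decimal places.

9.801

Var(total) = 234.58 + 22.7556 = 257.336.
True-score variance = 138.518 + 22.7556 = 161.274, so reliability = 0.6267.
Error variance = 257.336 − 161.274 = 96.062; SEM = √96.062 = 9.801.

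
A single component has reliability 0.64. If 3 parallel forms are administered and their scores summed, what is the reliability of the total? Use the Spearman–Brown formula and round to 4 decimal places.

ρ_k = kρ / (1 + (k−1)ρ) = 3·0.64 / (1 + 2·0.64) = 1.920 / 2.280 = 0.8421.

0.8421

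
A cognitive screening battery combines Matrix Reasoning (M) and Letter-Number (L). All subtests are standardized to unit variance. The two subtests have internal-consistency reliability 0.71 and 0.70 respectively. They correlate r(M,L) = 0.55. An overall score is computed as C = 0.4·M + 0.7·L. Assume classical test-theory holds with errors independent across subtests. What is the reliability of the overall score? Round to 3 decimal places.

0.798

Var(C) = 0.4² + 0.7² + 2·[0.28·0.55] = 0.65 + 0.308 = 0.958.
With uncorrelated errors the cross-covariances are all true-score covariance, so they carry over unchanged; only the diagonal terms shrink to ρᵢσᵢ².
True-score variance = [0.4²·0.71 + 0.7²·0.70] + 0.308 = 0.4566 + 0.308 = 0.7646.
Reliability = 0.7646 / 0.958 = 0.798.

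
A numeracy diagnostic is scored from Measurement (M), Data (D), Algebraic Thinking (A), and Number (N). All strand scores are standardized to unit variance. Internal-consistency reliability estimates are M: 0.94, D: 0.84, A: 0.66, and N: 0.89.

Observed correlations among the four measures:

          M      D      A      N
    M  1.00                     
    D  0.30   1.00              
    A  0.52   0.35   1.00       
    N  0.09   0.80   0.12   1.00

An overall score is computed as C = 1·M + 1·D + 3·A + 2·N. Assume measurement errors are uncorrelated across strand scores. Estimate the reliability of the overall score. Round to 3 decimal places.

Var(C) = 1 + 1 + 3² + 2² + 2·[0.30 + 3·0.52 + 2·0.09 + 3·0.35 + 2·0.80 + 6·0.12] = 15 + 10.82 = 25.82.
Under uncorrelated errors the observed covariances equal the true-score covariances, so only the own-variance terms attenuate.
True-score variance = [0.94 + 0.84 + 3²·0.66 + 2²·0.89] + 10.82 = 11.28 + 10.82 = 22.1.
Reliability = 22.1 / 25.82 = 0.856.

0.856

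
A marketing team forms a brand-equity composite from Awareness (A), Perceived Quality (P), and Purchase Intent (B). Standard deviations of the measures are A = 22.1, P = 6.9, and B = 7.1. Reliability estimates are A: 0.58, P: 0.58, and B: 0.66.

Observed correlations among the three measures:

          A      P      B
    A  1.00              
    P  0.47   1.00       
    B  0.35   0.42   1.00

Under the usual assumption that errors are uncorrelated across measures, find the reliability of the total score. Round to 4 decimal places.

Var(A+P+B) = 22.1² + 6.9² + 7.1² + 2·[22.1·6.9·0.47 + 22.1·7.1·0.35 + 6.9·7.1·0.42] = 586.43 + 294.329 = 880.759.
Because errors are independent across components, Cov(Tᵢ,Tⱼ) = Cov(Xᵢ,Xⱼ); the off-diagonal part of the true-score variance is the same as above.
True-score variance = [22.1²·0.58 + 6.9²·0.58 + 7.1²·0.66] + 294.329 = 344.162 + 294.329 = 638.491.
Reliability = 638.491 / 880.759 = 0.7249.

0.7249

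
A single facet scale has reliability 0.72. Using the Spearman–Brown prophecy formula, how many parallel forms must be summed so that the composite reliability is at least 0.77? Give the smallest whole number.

k ≥ ρ*(1−ρ₁)/(ρ₁(1−ρ*)) = 0.77·0.28 / (0.72·0.23) = 1.302.
Smallest integer k = 2.

2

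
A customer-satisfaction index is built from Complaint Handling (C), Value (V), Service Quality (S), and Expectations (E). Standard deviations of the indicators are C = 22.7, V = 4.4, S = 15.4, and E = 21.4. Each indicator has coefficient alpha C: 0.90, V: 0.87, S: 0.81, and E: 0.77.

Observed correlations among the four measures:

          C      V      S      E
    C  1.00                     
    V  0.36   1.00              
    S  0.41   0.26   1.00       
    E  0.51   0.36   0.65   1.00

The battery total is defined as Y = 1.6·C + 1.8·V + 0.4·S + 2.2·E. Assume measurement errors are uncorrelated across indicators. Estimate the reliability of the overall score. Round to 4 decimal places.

Var(Y) = 1.6²·22.7² + 1.8²·4.4² + 0.4²·15.4² + 2.2²·21.4² + 2·[2.88·22.7·4.4·0.36 + 0.64·22.7·15.4·0.41 + 3.52·22.7·21.4·0.51 + 0.72·4.4·15.4·0.26 + 3.96·4.4·21.4·0.36 + 0.88·15.4·21.4·0.65] = 3636.34 + 2805.57 = 6441.91.
With uncorrelated errors the cross-covariances are all true-score covariance, so they carry over unchanged; only the diagonal terms shrink to ρᵢσᵢ².
True-score variance = [1.6²·22.7²·0.90 + 1.8²·4.4²·0.87 + 0.4²·15.4²·0.81 + 2.2²·21.4²·0.77] + 2805.57 = 2979.26 + 2805.57 = 5784.83.
Reliability = 5784.83 / 6441.91 = 0.8980.

0.8980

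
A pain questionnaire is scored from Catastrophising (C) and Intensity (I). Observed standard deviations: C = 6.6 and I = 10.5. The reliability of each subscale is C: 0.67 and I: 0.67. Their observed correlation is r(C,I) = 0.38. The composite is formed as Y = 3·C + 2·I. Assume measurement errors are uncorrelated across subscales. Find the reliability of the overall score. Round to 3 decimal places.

Var(Y) = 3²·6.6² + 2²·10.5² + 2·[6·6.6·10.5·0.38] = 833.04 + 316.008 = 1149.05.
Because errors are independent across components, Cov(Tᵢ,Tⱼ) = Cov(Xᵢ,Xⱼ); the off-diagonal part of the true-score variance is the same as above.
True-score variance = [3²·6.6²·0.67 + 2²·10.5²·0.67] + 316.008 = 558.137 + 316.008 = 874.145.
Reliability = 874.145 / 1149.05 = 0.761.

0.761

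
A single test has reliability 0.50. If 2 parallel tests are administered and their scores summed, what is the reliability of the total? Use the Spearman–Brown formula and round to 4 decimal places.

0.6667

ρ_k = kρ / (1 + (k−1)ρ) = 2·0.50 / (1 + 1·0.50) = 1.000 / 1.500 = 0.6667.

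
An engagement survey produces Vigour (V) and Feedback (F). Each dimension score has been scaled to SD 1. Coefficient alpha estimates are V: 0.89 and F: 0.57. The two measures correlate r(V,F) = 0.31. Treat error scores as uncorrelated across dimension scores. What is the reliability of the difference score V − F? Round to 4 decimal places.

0.6087

Var(V−F) = 1 + 1 − 2·0.31 = 2 − 0.62 = 1.38.
Because errors are independent across components, Cov(Tᵢ,Tⱼ) = Cov(Xᵢ,Xⱼ); the off-diagonal part of the true-score variance is the same as above.
True-score variance = [0.89 + 0.57] − 0.62 = 1.46 − 0.62 = 0.84.
Reliability = 0.84 / 1.38 = 0.6087.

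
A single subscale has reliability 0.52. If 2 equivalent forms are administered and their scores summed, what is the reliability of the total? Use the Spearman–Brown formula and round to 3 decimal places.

0.684

ρ_k = kρ / (1 + (k−1)ρ) = 2·0.52 / (1 + 1·0.52) = 1.040 / 1.520 = 0.684.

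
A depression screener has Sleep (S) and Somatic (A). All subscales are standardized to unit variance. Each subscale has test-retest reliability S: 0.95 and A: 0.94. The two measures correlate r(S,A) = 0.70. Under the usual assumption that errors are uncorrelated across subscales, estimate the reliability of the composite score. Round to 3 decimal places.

0.968

Var(S+A) = 2 + 2·[0.70] = 2 + 1.4 = 3.4.
With uncorrelated errors the cross-covariances are all true-score covariance, so they carry over unchanged; only the diagonal terms shrink to ρᵢσᵢ².
True-score variance = [0.95 + 0.94] + 1.4 = 1.89 + 1.4 = 3.29.
Reliability = 3.29 / 3.4 = 0.968.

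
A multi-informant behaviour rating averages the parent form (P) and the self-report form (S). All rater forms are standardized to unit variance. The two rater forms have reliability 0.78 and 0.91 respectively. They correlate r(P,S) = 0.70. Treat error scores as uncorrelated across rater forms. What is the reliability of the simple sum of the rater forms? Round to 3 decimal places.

Var(P+S) = 2 + 2·[0.70] = 2 + 1.4 = 3.4.
Under uncorrelated errors the observed covariances equal the true-score covariances, so only the own-variance terms attenuate.
True-score variance = [0.78 + 0.91] + 1.4 = 1.69 + 1.4 = 3.09.
Reliability = 3.09 / 3.4 = 0.909.

0.909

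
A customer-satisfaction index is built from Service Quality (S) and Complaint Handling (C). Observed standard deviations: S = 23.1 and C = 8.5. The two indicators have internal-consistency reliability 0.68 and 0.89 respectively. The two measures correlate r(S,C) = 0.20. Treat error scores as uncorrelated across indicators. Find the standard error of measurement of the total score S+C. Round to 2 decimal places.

13.37

Var(total) = 605.86 + 78.54 = 684.4.
True-score variance = 427.157 + 78.54 = 505.697, so reliability = 0.7389.
Error variance = 684.4 − 505.697 = 178.703; SEM = √178.703 = 13.37.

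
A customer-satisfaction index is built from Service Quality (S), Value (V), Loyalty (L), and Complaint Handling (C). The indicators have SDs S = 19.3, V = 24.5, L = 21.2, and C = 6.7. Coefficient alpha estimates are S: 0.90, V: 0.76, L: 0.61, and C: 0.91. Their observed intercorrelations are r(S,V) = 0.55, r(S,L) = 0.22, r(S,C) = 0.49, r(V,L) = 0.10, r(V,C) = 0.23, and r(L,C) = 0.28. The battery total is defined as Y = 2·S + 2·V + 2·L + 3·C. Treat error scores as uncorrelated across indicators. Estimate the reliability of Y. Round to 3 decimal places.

0.867

Var(Y) = 2²·19.3² + 2²·24.5² + 2²·21.2² + 3²·6.7² + 2·[4·19.3·24.5·0.55 + 4·19.3·21.2·0.22 + 6·19.3·6.7·0.49 + 4·24.5·21.2·0.10 + 6·24.5·6.7·0.23 + 6·21.2·6.7·0.28] = 6092.73 + 4906.83 = 10999.6.
Because errors are independent across components, Cov(Tᵢ,Tⱼ) = Cov(Xᵢ,Xⱼ); the off-diagonal part of the true-score variance is the same as above.
True-score variance = [2²·19.3²·0.90 + 2²·24.5²·0.76 + 2²·21.2²·0.61 + 3²·6.7²·0.91] + 4906.83 = 4630.01 + 4906.83 = 9536.84.
Reliability = 9536.84 / 10999.6 = 0.867.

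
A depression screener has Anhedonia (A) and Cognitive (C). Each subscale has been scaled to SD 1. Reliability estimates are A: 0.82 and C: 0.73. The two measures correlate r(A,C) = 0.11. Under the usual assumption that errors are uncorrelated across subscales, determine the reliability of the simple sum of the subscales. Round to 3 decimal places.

0.797

Var(A+C) = 2 + 2·[0.11] = 2 + 0.22 = 2.22.
Because errors are independent across components, Cov(Tᵢ,Tⱼ) = Cov(Xᵢ,Xⱼ); the off-diagonal part of the true-score variance is the same as above.
True-score variance = [0.82 + 0.73] + 0.22 = 1.55 + 0.22 = 1.77.
Reliability = 1.77 / 2.22 = 0.797.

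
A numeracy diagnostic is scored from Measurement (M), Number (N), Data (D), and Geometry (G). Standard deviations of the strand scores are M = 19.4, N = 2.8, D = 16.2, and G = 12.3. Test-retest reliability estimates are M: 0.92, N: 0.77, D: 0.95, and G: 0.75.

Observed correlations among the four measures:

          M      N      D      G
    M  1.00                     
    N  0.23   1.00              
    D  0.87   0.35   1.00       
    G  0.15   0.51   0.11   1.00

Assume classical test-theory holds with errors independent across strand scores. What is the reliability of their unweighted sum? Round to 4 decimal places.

Var(M+N+D+G) = 19.4² + 2.8² + 16.2² + 12.3² + 2·[19.4·2.8·0.23 + 19.4·16.2·0.87 + 19.4·12.3·0.15 + 2.8·16.2·0.35 + 2.8·12.3·0.51 + 16.2·12.3·0.11] = 797.93 + 754.138 = 1552.07.
Under uncorrelated errors the observed covariances equal the true-score covariances, so only the own-variance terms attenuate.
True-score variance = [19.4²·0.92 + 2.8²·0.77 + 16.2²·0.95 + 12.3²·0.75] + 754.138 = 715.073 + 754.138 = 1469.21.
Reliability = 1469.21 / 1552.07 = 0.9466.

0.9466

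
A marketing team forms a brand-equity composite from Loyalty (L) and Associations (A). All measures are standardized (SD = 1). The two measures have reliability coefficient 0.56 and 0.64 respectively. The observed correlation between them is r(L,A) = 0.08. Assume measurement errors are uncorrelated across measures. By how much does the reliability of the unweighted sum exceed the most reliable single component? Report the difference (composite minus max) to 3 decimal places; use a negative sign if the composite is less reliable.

Var(sum) = 2 + 0.16 = 2.16; true-score variance = 1.2 + 0.16 = 1.36; composite reliability = 0.6296.
Max component reliability = 0.6400.
Difference = 0.6296 − 0.6400 = -0.010.

-0.010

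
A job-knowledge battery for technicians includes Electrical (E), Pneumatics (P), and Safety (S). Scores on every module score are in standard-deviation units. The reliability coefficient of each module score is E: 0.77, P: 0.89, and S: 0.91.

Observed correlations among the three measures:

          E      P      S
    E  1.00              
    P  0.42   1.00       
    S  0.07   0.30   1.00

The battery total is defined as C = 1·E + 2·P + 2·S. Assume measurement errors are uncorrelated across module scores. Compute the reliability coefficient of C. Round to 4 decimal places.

Var(C) = 1 + 2² + 2² + 2·[2·0.42 + 2·0.07 + 4·0.30] = 9 + 4.36 = 13.36.
Because errors are independent across components, Cov(Tᵢ,Tⱼ) = Cov(Xᵢ,Xⱼ); the off-diagonal part of the true-score variance is the same as above.
True-score variance = [0.77 + 2²·0.89 + 2²·0.91] + 4.36 = 7.97 + 4.36 = 12.33.
Reliability = 12.33 / 13.36 = 0.9229.

0.9229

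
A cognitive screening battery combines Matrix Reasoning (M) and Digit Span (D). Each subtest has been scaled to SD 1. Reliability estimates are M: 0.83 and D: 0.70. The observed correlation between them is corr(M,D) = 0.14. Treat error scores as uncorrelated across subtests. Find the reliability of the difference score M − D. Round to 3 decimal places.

Var(M−D) = 1 + 1 − 2·0.14 = 2 − 0.28 = 1.72.
With uncorrelated errors the cross-covariances are all true-score covariance, so they carry over unchanged; only the diagonal terms shrink to ρᵢσᵢ².
True-score variance = [0.83 + 0.70] − 0.28 = 1.53 − 0.28 = 1.25.
Reliability = 1.25 / 1.72 = 0.727.

0.727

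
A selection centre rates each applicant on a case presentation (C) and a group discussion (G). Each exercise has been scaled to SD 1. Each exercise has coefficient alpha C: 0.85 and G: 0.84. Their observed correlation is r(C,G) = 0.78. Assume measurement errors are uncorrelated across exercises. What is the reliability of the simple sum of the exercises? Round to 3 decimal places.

Var(C+G) = 2 + 2·[0.78] = 2 + 1.56 = 3.56.
Under uncorrelated errors the observed covariances equal the true-score covariances, so only the own-variance terms attenuate.
True-score variance = [0.85 + 0.84] + 1.56 = 1.69 + 1.56 = 3.25.
Reliability = 3.25 / 3.56 = 0.913.

0.913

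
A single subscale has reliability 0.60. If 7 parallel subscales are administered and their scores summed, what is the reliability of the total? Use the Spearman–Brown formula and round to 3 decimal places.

0.913

ρ_k = kρ / (1 + (k−1)ρ) = 7·0.60 / (1 + 6·0.60) = 4.200 / 4.600 = 0.913.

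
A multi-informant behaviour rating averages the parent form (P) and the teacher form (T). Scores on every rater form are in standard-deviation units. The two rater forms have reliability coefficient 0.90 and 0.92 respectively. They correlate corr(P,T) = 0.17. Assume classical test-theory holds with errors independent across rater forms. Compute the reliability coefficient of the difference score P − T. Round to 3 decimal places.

0.892

Var(P−T) = 1 + 1 − 2·0.17 = 2 − 0.34 = 1.66.
Under uncorrelated errors the observed covariances equal the true-score covariances, so only the own-variance terms attenuate.
True-score variance = [0.90 + 0.92] − 0.34 = 1.82 − 0.34 = 1.48.
Reliability = 1.48 / 1.66 = 0.892.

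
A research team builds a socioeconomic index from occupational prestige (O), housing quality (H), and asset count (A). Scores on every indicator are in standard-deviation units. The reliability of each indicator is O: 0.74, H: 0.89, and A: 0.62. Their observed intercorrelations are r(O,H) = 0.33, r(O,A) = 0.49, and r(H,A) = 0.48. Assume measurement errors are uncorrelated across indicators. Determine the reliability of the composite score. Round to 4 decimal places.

0.8661

Var(O+H+A) = 3 + 2·[0.33 + 0.49 + 0.48] = 3 + 2.6 = 5.6.
Under uncorrelated errors the observed covariances equal the true-score covariances, so only the own-variance terms attenuate.
True-score variance = [0.74 + 0.89 + 0.62] + 2.6 = 2.25 + 2.6 = 4.85.
Reliability = 4.85 / 5.6 = 0.8661.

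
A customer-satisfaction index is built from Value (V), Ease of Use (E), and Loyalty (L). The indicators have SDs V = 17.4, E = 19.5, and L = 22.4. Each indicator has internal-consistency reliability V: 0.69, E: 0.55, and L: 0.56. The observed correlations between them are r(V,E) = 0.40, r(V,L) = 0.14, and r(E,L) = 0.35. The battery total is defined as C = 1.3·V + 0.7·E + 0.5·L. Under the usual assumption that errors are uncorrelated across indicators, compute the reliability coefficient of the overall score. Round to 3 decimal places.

Var(C) = 1.3²·17.4² + 0.7²·19.5² + 0.5²·22.4² + 2·[0.91·17.4·19.5·0.40 + 0.65·17.4·22.4·0.14 + 0.35·19.5·22.4·0.35] = 823.427 + 424.963 = 1248.39.
Because errors are independent across components, Cov(Tᵢ,Tⱼ) = Cov(Xᵢ,Xⱼ); the off-diagonal part of the true-score variance is the same as above.
True-score variance = [1.3²·17.4²·0.69 + 0.7²·19.5²·0.55 + 0.5²·22.4²·0.56] + 424.963 = 525.772 + 424.963 = 950.735.
Reliability = 950.735 / 1248.39 = 0.762.

0.762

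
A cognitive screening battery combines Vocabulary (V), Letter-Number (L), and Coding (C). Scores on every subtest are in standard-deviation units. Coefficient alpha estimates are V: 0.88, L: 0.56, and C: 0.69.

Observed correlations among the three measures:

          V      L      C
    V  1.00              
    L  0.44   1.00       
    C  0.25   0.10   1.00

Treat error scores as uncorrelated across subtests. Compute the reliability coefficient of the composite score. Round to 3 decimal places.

Var(V+L+C) = 3 + 2·[0.44 + 0.25 + 0.10] = 3 + 1.58 = 4.58.
Under uncorrelated errors the observed covariances equal the true-score covariances, so only the own-variance terms attenuate.
True-score variance = [0.88 + 0.56 + 0.69] + 1.58 = 2.13 + 1.58 = 3.71.
Reliability = 3.71 / 4.58 = 0.810.

0.810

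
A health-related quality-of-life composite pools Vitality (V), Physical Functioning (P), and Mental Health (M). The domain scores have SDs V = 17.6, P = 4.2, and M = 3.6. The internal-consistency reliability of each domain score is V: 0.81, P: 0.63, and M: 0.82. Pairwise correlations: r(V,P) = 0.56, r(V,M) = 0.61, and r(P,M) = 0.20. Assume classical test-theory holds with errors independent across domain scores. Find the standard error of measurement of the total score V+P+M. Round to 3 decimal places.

Var(total) = 340.36 + 166.138 = 506.498.
True-score variance = 272.646 + 166.138 = 438.784, so reliability = 0.8663.
Error variance = 506.498 − 438.784 = 67.714; SEM = √67.714 = 8.229.

8.229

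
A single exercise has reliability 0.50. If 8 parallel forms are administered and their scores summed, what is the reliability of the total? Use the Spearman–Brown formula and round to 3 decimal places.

0.889

ρ_k = kρ / (1 + (k−1)ρ) = 8·0.50 / (1 + 7·0.50) = 4.000 / 4.500 = 0.889.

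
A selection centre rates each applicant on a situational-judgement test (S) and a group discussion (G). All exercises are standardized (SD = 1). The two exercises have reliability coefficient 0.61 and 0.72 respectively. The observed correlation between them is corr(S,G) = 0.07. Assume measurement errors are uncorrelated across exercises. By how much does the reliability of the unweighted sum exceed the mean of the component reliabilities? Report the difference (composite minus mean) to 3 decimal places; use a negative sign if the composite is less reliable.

0.022

Var(sum) = 2 + 0.14 = 2.14; true-score variance = 1.33 + 0.14 = 1.47; composite reliability = 0.6869.
Mean component reliability = 0.6650.
Difference = 0.6869 − 0.6650 = 0.022.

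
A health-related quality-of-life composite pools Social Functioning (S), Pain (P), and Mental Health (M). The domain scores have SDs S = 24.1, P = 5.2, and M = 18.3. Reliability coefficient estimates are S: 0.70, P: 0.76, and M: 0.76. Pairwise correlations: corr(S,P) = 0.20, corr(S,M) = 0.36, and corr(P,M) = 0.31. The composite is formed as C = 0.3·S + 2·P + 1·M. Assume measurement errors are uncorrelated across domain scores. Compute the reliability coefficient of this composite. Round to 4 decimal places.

0.8348

Var(C) = 0.3²·24.1² + 2²·5.2² + 18.3² + 2·[0.6·24.1·5.2·0.20 + 0.3·24.1·18.3·0.36 + 2·5.2·18.3·0.31] = 495.323 + 243.338 = 738.661.
With uncorrelated errors the cross-covariances are all true-score covariance, so they carry over unchanged; only the diagonal terms shrink to ρᵢσᵢ².
True-score variance = [0.3²·24.1²·0.70 + 2²·5.2²·0.76 + 18.3²·0.76] + 243.338 = 373.309 + 243.338 = 616.647.
Reliability = 616.647 / 738.661 = 0.8348.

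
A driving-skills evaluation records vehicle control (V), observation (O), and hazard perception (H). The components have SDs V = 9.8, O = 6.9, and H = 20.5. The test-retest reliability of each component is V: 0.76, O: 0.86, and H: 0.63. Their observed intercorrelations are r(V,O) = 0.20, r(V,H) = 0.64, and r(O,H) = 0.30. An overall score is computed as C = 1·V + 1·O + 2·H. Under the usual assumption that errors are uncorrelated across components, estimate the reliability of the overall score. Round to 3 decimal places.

0.743

Var(C) = 9.8² + 6.9² + 2²·20.5² + 2·[9.8·6.9·0.20 + 2·9.8·20.5·0.64 + 2·6.9·20.5·0.30] = 1824.65 + 711.092 = 2535.74.
Under uncorrelated errors the observed covariances equal the true-score covariances, so only the own-variance terms attenuate.
True-score variance = [9.8²·0.76 + 6.9²·0.86 + 2²·20.5²·0.63] + 711.092 = 1172.96 + 711.092 = 1884.06.
Reliability = 1884.06 / 2535.74 = 0.743.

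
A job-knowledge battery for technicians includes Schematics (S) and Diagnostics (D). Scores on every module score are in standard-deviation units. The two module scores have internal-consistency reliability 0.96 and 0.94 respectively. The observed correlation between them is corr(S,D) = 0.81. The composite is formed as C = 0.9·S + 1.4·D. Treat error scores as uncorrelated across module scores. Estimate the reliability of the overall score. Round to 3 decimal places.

0.969

Var(C) = 0.9² + 1.4² + 2·[1.26·0.81] = 2.77 + 2.0412 = 4.8112.
Under uncorrelated errors the observed covariances equal the true-score covariances, so only the own-variance terms attenuate.
True-score variance = [0.9²·0.96 + 1.4²·0.94] + 2.0412 = 2.62 + 2.0412 = 4.6612.
Reliability = 4.6612 / 4.8112 = 0.969.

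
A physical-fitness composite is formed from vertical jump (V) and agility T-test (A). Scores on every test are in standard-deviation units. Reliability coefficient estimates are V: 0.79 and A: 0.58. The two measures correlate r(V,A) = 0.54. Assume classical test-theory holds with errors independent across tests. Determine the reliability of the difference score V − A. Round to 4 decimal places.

0.3152

Var(V−A) = 1 + 1 − 2·0.54 = 2 − 1.08 = 0.92.
With uncorrelated errors the cross-covariances are all true-score covariance, so they carry over unchanged; only the diagonal terms shrink to ρᵢσᵢ².
True-score variance = [0.79 + 0.58] − 1.08 = 1.37 − 1.08 = 0.29.
Reliability = 0.29 / 0.92 = 0.3152.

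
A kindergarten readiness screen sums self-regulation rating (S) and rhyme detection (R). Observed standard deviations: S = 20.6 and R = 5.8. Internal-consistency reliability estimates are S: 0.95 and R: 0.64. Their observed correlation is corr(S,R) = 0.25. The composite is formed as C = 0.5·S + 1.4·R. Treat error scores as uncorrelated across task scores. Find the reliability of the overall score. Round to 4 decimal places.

Var(C) = 0.5²·20.6² + 1.4²·5.8² + 2·[0.7·20.6·5.8·0.25] = 172.024 + 41.818 = 213.842.
Because errors are independent across components, Cov(Tᵢ,Tⱼ) = Cov(Xᵢ,Xⱼ); the off-diagonal part of the true-score variance is the same as above.
True-score variance = [0.5²·20.6²·0.95 + 1.4²·5.8²·0.64] + 41.818 = 142.984 + 41.818 = 184.802.
Reliability = 184.802 / 213.842 = 0.8642.

0.8642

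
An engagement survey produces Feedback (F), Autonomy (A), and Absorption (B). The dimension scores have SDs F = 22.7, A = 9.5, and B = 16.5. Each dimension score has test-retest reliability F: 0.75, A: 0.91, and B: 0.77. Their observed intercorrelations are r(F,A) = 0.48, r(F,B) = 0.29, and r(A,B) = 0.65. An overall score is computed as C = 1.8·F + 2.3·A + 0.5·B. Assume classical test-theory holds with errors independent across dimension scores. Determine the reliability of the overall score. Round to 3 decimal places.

Var(C) = 1.8²·22.7² + 2.3²·9.5² + 0.5²·16.5² + 2·[4.14·22.7·9.5·0.48 + 0.9·22.7·16.5·0.29 + 1.15·9.5·16.5·0.65] = 2215.02 + 1286.94 = 3501.96.
Under uncorrelated errors the observed covariances equal the true-score covariances, so only the own-variance terms attenuate.
True-score variance = [1.8²·22.7²·0.75 + 2.3²·9.5²·0.91 + 0.5²·16.5²·0.77] + 1286.94 = 1739.02 + 1286.94 = 3025.95.
Reliability = 3025.95 / 3501.96 = 0.864.

0.864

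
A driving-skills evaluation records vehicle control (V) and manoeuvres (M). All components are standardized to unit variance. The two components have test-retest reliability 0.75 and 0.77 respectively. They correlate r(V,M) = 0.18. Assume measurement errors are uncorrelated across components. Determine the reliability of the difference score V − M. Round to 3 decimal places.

Var(V−M) = 1 + 1 − 2·0.18 = 2 − 0.36 = 1.64.
Under uncorrelated errors the observed covariances equal the true-score covariances, so only the own-variance terms attenuate.
True-score variance = [0.75 + 0.77] − 0.36 = 1.52 − 0.36 = 1.16.
Reliability = 1.16 / 1.64 = 0.707.

0.707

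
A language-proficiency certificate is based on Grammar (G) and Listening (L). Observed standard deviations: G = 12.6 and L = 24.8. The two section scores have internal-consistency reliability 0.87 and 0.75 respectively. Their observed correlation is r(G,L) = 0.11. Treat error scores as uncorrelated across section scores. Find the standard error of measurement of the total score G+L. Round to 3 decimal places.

Var(total) = 773.8 + 68.7456 = 842.546.
True-score variance = 599.401 + 68.7456 = 668.147, so reliability = 0.7930.
Error variance = 842.546 − 668.147 = 174.399; SEM = √174.399 = 13.206.

13.206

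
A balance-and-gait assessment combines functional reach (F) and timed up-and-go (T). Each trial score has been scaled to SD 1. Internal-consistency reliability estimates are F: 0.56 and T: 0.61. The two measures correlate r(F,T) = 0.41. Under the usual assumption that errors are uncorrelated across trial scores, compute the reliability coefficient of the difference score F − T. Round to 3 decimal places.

0.297

Var(F−T) = 1 + 1 − 2·0.41 = 2 − 0.82 = 1.18.
With uncorrelated errors the cross-covariances are all true-score covariance, so they carry over unchanged; only the diagonal terms shrink to ρᵢσᵢ².
True-score variance = [0.56 + 0.61] − 0.82 = 1.17 − 0.82 = 0.35.
Reliability = 0.35 / 1.18 = 0.297.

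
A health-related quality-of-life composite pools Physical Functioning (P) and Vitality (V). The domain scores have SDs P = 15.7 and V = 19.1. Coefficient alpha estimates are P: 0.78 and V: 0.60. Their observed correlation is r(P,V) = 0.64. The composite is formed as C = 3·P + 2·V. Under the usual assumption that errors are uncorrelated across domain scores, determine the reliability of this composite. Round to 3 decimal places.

Var(C) = 3²·15.7² + 2²·19.1² + 2·[6·15.7·19.1·0.64] = 3677.65 + 2303 = 5980.65.
Because errors are independent across components, Cov(Tᵢ,Tⱼ) = Cov(Xᵢ,Xⱼ); the off-diagonal part of the true-score variance is the same as above.
True-score variance = [3²·15.7²·0.78 + 2²·19.1²·0.60] + 2303 = 2605.9 + 2303 = 4908.91.
Reliability = 4908.91 / 5980.65 = 0.821.

0.821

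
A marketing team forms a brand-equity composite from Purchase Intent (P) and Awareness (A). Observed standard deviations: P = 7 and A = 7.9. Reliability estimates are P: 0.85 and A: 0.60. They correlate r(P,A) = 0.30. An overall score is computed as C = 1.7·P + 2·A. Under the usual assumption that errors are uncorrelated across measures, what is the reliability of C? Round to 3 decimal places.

0.760

Var(C) = 1.7²·7² + 2²·7.9² + 2·[3.4·7·7.9·0.30] = 391.25 + 112.812 = 504.062.
Because errors are independent across components, Cov(Tᵢ,Tⱼ) = Cov(Xᵢ,Xⱼ); the off-diagonal part of the true-score variance is the same as above.
True-score variance = [1.7²·7²·0.85 + 2²·7.9²·0.60] + 112.812 = 270.152 + 112.812 = 382.964.
Reliability = 382.964 / 504.062 = 0.760.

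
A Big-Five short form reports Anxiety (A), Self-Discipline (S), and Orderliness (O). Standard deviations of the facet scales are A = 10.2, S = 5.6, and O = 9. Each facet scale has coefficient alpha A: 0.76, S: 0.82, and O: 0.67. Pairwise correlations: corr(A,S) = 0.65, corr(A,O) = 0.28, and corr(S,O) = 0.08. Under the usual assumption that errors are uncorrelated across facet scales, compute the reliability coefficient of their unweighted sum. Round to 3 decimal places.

0.836

Var(A+S+O) = 10.2² + 5.6² + 9² + 2·[10.2·5.6·0.65 + 10.2·9·0.28 + 5.6·9·0.08] = 216.4 + 133.728 = 350.128.
With uncorrelated errors the cross-covariances are all true-score covariance, so they carry over unchanged; only the diagonal terms shrink to ρᵢσᵢ².
True-score variance = [10.2²·0.76 + 5.6²·0.82 + 9²·0.67] + 133.728 = 159.056 + 133.728 = 292.784.
Reliability = 292.784 / 350.128 = 0.836.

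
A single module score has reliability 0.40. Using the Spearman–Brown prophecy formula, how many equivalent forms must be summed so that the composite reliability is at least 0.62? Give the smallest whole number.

3

k ≥ ρ*(1−ρ₁)/(ρ₁(1−ρ*)) = 0.62·0.60 / (0.40·0.38) = 2.447.
Smallest integer k = 3.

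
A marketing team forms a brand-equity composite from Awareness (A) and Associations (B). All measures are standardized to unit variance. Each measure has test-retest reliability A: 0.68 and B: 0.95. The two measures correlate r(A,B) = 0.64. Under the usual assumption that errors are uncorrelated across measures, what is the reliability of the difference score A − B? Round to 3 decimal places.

0.486

Var(A−B) = 1 + 1 − 2·0.64 = 2 − 1.28 = 0.72.
Under uncorrelated errors the observed covariances equal the true-score covariances, so only the own-variance terms attenuate.
True-score variance = [0.68 + 0.95] − 1.28 = 1.63 − 1.28 = 0.35.
Reliability = 0.35 / 0.72 = 0.486.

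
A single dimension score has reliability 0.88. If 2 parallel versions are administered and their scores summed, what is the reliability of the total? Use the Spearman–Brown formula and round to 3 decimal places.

0.936

ρ_k = kρ / (1 + (k−1)ρ) = 2·0.88 / (1 + 1·0.88) = 1.760 / 1.880 = 0.936.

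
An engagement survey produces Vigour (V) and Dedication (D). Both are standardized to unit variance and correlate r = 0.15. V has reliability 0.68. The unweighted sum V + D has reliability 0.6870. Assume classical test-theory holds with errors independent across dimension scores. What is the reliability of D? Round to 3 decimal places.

0.600

Var(V+D) = 2 + 2·0.15 = 2.300.
True-score variance = ρ_V + ρ_D + 2·0.15, so 0.6870 = (0.68 + ρ_D + 0.30) / 2.300.
ρ_D = 0.6870·2.300 − 0.68 − 0.30 = 0.600.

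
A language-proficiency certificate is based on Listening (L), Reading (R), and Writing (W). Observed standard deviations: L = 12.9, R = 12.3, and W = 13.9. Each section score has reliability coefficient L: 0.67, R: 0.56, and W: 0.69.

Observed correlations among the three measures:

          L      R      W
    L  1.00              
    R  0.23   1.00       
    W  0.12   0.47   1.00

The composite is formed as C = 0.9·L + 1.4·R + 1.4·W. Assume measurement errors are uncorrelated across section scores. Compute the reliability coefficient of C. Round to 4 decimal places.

0.7700

Var(C) = 0.9²·12.9² + 1.4²·12.3² + 1.4²·13.9² + 2·[1.26·12.9·12.3·0.23 + 1.26·12.9·13.9·0.12 + 1.96·12.3·13.9·0.47] = 810.012 + 461.184 = 1271.2.
Under uncorrelated errors the observed covariances equal the true-score covariances, so only the own-variance terms attenuate.
True-score variance = [0.9²·12.9²·0.67 + 1.4²·12.3²·0.56 + 1.4²·13.9²·0.69] + 461.184 = 517.664 + 461.184 = 978.847.
Reliability = 978.847 / 1271.2 = 0.7700.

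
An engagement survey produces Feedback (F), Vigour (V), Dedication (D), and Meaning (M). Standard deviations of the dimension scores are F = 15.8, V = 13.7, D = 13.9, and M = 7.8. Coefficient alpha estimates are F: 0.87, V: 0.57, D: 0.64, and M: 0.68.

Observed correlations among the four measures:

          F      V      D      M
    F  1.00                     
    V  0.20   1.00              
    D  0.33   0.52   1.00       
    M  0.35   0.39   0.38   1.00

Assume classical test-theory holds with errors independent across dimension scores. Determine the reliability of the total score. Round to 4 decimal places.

Var(F+V+D+M) = 15.8² + 13.7² + 13.9² + 7.8² + 2·[15.8·13.7·0.20 + 15.8·13.9·0.33 + 15.8·7.8·0.35 + 13.7·13.9·0.52 + 13.7·7.8·0.39 + 13.9·7.8·0.38] = 691.38 + 681.598 = 1372.98.
Under uncorrelated errors the observed covariances equal the true-score covariances, so only the own-variance terms attenuate.
True-score variance = [15.8²·0.87 + 13.7²·0.57 + 13.9²·0.64 + 7.8²·0.68] + 681.598 = 489.196 + 681.598 = 1170.79.
Reliability = 1170.79 / 1372.98 = 0.8527.

0.8527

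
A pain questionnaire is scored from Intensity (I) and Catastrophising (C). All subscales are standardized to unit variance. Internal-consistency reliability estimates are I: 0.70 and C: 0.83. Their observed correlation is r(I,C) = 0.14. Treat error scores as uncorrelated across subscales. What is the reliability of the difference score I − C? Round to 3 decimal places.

0.727

Var(I−C) = 1 + 1 − 2·0.14 = 2 − 0.28 = 1.72.
With uncorrelated errors the cross-covariances are all true-score covariance, so they carry over unchanged; only the diagonal terms shrink to ρᵢσᵢ².
True-score variance = [0.70 + 0.83] − 0.28 = 1.53 − 0.28 = 1.25.
Reliability = 1.25 / 1.72 = 0.727.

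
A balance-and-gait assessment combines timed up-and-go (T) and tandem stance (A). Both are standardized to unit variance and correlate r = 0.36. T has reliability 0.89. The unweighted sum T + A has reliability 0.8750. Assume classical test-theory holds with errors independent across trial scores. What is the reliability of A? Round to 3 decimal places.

0.770

Var(T+A) = 2 + 2·0.36 = 2.720.
True-score variance = ρ_T + ρ_A + 2·0.36, so 0.8750 = (0.89 + ρ_A + 0.72) / 2.720.
ρ_A = 0.8750·2.720 − 0.89 − 0.72 = 0.770.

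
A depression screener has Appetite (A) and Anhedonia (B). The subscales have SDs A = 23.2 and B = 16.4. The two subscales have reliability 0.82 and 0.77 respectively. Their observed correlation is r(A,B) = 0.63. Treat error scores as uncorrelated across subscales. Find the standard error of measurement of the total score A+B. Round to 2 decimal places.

12.60

Var(total) = 807.2 + 479.405 = 1286.6.
True-score variance = 648.456 + 479.405 = 1127.86, so reliability = 0.8766.
Error variance = 1286.6 − 1127.86 = 158.744; SEM = √158.744 = 12.60.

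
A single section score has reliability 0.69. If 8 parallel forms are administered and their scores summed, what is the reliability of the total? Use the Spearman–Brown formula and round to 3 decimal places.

ρ_k = kρ / (1 + (k−1)ρ) = 8·0.69 / (1 + 7·0.69) = 5.520 / 5.830 = 0.947.

0.947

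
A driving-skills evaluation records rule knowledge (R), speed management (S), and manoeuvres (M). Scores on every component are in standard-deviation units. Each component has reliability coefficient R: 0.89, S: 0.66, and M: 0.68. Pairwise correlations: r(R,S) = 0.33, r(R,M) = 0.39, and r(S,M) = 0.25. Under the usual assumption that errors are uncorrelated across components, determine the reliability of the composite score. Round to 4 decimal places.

0.8441

Var(R+S+M) = 3 + 2·[0.33 + 0.39 + 0.25] = 3 + 1.94 = 4.94.
Because errors are independent across components, Cov(Tᵢ,Tⱼ) = Cov(Xᵢ,Xⱼ); the off-diagonal part of the true-score variance is the same as above.
True-score variance = [0.89 + 0.66 + 0.68] + 1.94 = 2.23 + 1.94 = 4.17.
Reliability = 4.17 / 4.94 = 0.8441.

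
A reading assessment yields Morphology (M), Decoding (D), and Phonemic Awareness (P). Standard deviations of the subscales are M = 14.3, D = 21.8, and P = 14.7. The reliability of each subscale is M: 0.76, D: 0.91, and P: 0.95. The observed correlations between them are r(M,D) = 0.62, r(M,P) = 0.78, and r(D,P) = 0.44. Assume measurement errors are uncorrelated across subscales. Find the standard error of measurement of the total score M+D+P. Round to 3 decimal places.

10.132

Var(total) = 895.82 + 996.49 = 1892.31.
True-score variance = 793.166 + 996.49 = 1789.66, so reliability = 0.9458.
Error variance = 1892.31 − 1789.66 = 102.654; SEM = √102.654 = 10.132.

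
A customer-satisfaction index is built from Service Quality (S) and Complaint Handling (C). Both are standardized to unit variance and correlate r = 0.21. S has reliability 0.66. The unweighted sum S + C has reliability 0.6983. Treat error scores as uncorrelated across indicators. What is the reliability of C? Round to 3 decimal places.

0.610

Var(S+C) = 2 + 2·0.21 = 2.420.
True-score variance = ρ_S + ρ_C + 2·0.21, so 0.6983 = (0.66 + ρ_C + 0.42) / 2.420.
ρ_C = 0.6983·2.420 − 0.66 − 0.42 = 0.610.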